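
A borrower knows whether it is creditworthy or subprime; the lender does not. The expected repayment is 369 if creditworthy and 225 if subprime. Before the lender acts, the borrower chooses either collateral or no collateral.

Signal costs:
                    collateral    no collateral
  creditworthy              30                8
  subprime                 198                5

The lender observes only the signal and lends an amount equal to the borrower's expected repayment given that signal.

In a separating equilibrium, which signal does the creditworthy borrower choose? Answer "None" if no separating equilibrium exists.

collateral

Try creditworthy → collateral, subprime → no collateral:
  If types separate, collateral earns payment 369 and no collateral earns 225.
  Creditworthy: collateral gives 369 − 30 = 339; no collateral gives 225 − 8 = 217. No deviation. ✓
  Subprime: no collateral gives 225 − 5 = 220; collateral gives 369 − 198 = 171. No deviation. ✓
Both hold — the creditworthy type sends collateral.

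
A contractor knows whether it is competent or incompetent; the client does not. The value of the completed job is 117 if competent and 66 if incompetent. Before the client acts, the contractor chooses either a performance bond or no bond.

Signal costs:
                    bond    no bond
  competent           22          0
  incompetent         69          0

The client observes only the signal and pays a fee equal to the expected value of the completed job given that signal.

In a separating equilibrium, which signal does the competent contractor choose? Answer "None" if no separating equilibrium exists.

Try competent → bond, incompetent → no bond:
  If types separate, bond earns payment 117 and no bond earns 66.
  Competent: bond gives 117 − 22 = 95; no bond gives 66 − 0 = 66. No deviation. ✓
  Incompetent: no bond gives 66 − 0 = 66; bond gives 117 − 69 = 48. No deviation. ✓
Both hold — the competent type sends bond.

bond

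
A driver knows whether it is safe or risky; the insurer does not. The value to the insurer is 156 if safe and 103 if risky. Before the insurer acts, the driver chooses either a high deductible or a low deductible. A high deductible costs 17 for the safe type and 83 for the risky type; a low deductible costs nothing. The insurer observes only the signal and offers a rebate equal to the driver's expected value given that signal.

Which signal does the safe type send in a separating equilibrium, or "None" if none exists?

Try safe → high deductible, risky → low deductible:
  Under separation the insurer infers type exactly: high deductible → safe (pays 156), low deductible → risky (pays 103).
  Safe: high deductible gives 156 − 17 = 139; low deductible gives 103 − 0 = 103. No deviation. ✓
  Risky: low deductible gives 103 − 0 = 103; high deductible gives 156 − 83 = 73. No deviation. ✓
Both hold — the safe type sends high deductible.

high deductible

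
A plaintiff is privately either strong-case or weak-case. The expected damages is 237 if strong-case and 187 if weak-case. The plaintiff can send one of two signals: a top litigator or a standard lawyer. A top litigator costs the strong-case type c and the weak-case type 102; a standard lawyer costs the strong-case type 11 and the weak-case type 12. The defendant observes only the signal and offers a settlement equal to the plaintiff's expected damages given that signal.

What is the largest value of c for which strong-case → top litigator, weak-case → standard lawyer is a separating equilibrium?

Under separation: top litigator → strong-case (pays 237); standard lawyer → weak-case (pays 187).
Weak-case: 187 − 12 = 175 ≥ 237 − 102 = 135. Holds regardless of c. ✓
Strong-case: 237 − c ≥ 187 − 11, so c ≤ 237 − 176 = 61.

61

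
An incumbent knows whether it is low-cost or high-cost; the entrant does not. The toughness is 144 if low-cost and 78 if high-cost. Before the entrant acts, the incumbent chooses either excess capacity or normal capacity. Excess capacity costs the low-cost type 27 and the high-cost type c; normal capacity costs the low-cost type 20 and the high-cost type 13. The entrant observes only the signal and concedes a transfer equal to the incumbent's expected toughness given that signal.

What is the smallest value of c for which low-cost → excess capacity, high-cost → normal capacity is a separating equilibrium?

79

Under separation: excess capacity → low-cost (pays 144); normal capacity → high-cost (pays 78).
Low-cost: 144 − 27 = 117 ≥ 78 − 20 = 58. Holds regardless of c. ✓
High-cost: 78 − 13 ≥ 144 − c, so c ≥ 144 − 65 = 79.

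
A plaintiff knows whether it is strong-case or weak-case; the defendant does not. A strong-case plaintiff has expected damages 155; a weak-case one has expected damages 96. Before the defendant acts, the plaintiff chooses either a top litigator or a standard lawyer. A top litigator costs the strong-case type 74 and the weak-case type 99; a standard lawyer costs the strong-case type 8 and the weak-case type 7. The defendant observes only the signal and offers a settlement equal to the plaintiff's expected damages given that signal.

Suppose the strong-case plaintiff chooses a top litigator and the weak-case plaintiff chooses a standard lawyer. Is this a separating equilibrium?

No

If types separate, top litigator earns payment 155 and standard lawyer earns 96.
Strong-case: top litigator gives 155 − 74 = 81; standard lawyer gives 96 − 8 = 88. Would deviate. ✗
Weak-case: standard lawyer gives 96 − 7 = 89; top litigator gives 155 − 99 = 56. No deviation. ✓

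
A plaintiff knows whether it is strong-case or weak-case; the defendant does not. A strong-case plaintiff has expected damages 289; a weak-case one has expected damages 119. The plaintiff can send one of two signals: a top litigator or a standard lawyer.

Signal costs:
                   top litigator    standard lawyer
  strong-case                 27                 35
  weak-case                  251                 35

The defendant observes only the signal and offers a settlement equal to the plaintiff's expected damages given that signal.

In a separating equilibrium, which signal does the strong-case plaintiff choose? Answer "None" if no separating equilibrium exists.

Try strong-case → top litigator, weak-case → standard lawyer:
  If types separate, top litigator earns payment 289 and standard lawyer earns 119.
  Strong-case: top litigator gives 289 − 27 = 262; standard lawyer gives 119 − 35 = 84. No deviation. ✓
  Weak-case: standard lawyer gives 119 − 35 = 84; top litigator gives 289 − 251 = 38. No deviation. ✓
Both hold — the strong-case type sends top litigator.

top litigator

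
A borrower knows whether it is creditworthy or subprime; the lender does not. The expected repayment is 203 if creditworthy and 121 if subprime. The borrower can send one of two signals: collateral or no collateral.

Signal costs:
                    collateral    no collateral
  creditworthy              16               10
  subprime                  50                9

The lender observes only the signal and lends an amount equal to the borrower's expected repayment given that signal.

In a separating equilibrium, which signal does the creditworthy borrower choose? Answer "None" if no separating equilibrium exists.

None

Try creditworthy → collateral, subprime → no collateral:
  If types separate, collateral earns payment 203 and no collateral earns 121.
  Creditworthy: collateral gives 203 − 16 = 187; no collateral gives 121 − 10 = 111. No deviation. ✓
  Subprime: no collateral gives 121 − 9 = 112; collateral gives 203 − 50 = 153. Would deviate. ✗
Try creditworthy → no collateral, subprime → collateral:
  If types separate, no collateral earns payment 203 and collateral earns 121.
  Creditworthy: no collateral gives 203 − 10 = 193; collateral gives 121 − 16 = 105. No deviation. ✓
  Subprime: collateral gives 121 − 50 = 71; no collateral gives 203 − 9 = 194. Would deviate. ✗
Neither assignment is incentive-compatible.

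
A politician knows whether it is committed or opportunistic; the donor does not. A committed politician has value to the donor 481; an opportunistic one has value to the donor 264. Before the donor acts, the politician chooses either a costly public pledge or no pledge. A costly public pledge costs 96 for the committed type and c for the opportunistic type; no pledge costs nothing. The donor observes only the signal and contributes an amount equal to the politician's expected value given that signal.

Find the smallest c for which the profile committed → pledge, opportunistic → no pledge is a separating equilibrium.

217

Under separation: pledge → committed (pays 481); no pledge → opportunistic (pays 264).
Committed: 481 − 96 = 385 ≥ 264 − 0 = 264. Holds regardless of c. ✓
Opportunistic: 264 − 0 ≥ 481 − c, so c ≥ 481 − 264 = 217.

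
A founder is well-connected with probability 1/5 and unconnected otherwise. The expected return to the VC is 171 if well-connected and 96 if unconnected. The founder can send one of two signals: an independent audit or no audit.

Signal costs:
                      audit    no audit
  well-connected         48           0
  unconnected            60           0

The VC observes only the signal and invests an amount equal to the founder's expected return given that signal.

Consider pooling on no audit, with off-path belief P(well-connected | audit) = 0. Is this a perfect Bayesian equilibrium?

On the equilibrium path (no audit) the VC holds the prior 1/5 and pays 1/5·171 + 4/5·96 = 111. Off-path (audit) belief 0 gives 0·171 + 1·96 = 96.
Well-connected: no audit gives 111 − 0 = 111; audit gives 96 − 48 = 48. Stays. ✓
Unconnected: no audit gives 111 − 0 = 111; audit gives 96 − 60 = 36. Stays. ✓
Beliefs are Bayes-consistent on-path and both types best-respond.

Yes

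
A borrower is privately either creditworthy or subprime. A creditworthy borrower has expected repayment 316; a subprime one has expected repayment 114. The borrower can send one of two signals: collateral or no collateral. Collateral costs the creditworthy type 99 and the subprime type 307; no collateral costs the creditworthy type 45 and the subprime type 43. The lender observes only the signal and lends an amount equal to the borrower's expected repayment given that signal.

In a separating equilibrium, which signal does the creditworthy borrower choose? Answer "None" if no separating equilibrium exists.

collateral

Try creditworthy → collateral, subprime → no collateral:
  If types separate, collateral earns payment 316 and no collateral earns 114.
  Creditworthy: collateral gives 316 − 99 = 217; no collateral gives 114 − 45 = 69. No deviation. ✓
  Subprime: no collateral gives 114 − 43 = 71; collateral gives 316 − 307 = 9. No deviation. ✓
Both hold — the creditworthy type sends collateral.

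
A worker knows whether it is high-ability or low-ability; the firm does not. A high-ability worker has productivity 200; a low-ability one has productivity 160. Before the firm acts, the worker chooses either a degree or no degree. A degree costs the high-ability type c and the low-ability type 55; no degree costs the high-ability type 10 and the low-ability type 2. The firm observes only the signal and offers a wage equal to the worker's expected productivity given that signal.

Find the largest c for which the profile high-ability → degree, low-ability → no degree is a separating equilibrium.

Under separation: degree → high-ability (pays 200); no degree → low-ability (pays 160).
Low-ability: 160 − 2 = 158 ≥ 200 − 55 = 145. Holds regardless of c. ✓
High-ability: 200 − c ≥ 160 − 10, so c ≤ 200 − 150 = 50.

50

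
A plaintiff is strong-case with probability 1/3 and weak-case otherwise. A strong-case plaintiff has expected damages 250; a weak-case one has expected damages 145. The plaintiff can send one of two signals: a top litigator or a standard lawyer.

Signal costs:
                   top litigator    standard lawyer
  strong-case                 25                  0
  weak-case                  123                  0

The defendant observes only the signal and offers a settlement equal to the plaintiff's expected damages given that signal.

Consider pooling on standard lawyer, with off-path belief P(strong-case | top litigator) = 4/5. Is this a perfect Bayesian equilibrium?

At the pooled signal (standard lawyer) the defendant holds the prior 1/3 and pays 1/3·250 + 2/3·145 = 180. Off-path (top litigator) belief 4/5 gives 4/5·250 + 1/5·145 = 229.
Strong-case: standard lawyer gives 180 − 0 = 180; top litigator gives 229 − 25 = 204. Deviates. ✗
Weak-case: standard lawyer gives 180 − 0 = 180; top litigator gives 229 − 123 = 106. Stays. ✓

No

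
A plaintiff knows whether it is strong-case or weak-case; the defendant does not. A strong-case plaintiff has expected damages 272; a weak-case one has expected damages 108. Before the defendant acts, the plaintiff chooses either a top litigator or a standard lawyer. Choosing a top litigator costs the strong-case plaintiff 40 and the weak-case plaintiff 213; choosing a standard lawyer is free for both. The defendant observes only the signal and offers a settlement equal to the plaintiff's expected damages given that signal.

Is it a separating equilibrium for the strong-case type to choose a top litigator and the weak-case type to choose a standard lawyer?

If types separate, top litigator earns payment 272 and standard lawyer earns 108.
Strong-case: top litigator gives 272 − 40 = 232; standard lawyer gives 108 − 0 = 108. No deviation. ✓
Weak-case: standard lawyer gives 108 − 0 = 108; top litigator gives 272 − 213 = 59. No deviation. ✓
Neither type gains from mimicking the other.

Yes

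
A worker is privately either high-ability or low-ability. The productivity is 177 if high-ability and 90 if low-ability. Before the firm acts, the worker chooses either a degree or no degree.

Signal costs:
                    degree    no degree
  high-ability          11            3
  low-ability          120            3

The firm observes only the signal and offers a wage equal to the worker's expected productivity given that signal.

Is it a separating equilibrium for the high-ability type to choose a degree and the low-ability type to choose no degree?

Yes

Under separation the firm infers type exactly: degree → high-ability (pays 177), no degree → low-ability (pays 90).
High-ability: degree gives 177 − 11 = 166; no degree gives 90 − 3 = 87. No deviation. ✓
Low-ability: no degree gives 90 − 3 = 87; degree gives 177 − 120 = 57. No deviation. ✓
Both incentive constraints hold.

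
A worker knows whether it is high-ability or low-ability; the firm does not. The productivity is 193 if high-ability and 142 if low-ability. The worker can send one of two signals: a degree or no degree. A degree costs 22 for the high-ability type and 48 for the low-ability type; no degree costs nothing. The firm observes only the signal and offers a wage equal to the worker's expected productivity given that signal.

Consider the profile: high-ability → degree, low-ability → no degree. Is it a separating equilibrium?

If types separate, degree earns payment 193 and no degree earns 142.
High-ability: degree gives 193 − 22 = 171; no degree gives 142 − 0 = 142. No deviation. ✓
Low-ability: no degree gives 142 − 0 = 142; degree gives 193 − 48 = 145. Would deviate. ✗

No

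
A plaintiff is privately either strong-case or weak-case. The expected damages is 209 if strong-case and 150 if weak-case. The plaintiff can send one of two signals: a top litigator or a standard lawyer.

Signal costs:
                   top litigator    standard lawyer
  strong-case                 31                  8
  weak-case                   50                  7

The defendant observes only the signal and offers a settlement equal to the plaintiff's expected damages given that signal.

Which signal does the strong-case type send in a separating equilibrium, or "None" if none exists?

Try strong-case → top litigator, weak-case → standard lawyer:
  If types separate, top litigator earns payment 209 and standard lawyer earns 150.
  Strong-case: top litigator gives 209 − 31 = 178; standard lawyer gives 150 − 8 = 142. No deviation. ✓
  Weak-case: standard lawyer gives 150 − 7 = 143; top litigator gives 209 − 50 = 159. Would deviate. ✗
Try strong-case → standard lawyer, weak-case → top litigator:
  If types separate, standard lawyer earns payment 209 and top litigator earns 150.
  Strong-case: standard lawyer gives 209 − 8 = 201; top litigator gives 150 − 31 = 119. No deviation. ✓
  Weak-case: top litigator gives 150 − 50 = 100; standard lawyer gives 209 − 7 = 202. Would deviate. ✗
Neither assignment is incentive-compatible.

None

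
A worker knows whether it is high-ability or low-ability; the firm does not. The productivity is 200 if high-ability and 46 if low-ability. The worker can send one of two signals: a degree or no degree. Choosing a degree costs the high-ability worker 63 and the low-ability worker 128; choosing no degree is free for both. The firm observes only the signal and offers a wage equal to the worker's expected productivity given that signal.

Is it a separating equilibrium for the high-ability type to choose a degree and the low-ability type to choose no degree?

If types separate, degree earns payment 200 and no degree earns 46.
High-ability: degree gives 200 − 63 = 137; no degree gives 46 − 0 = 46. No deviation. ✓
Low-ability: no degree gives 46 − 0 = 46; degree gives 200 − 128 = 72. Would deviate. ✗

No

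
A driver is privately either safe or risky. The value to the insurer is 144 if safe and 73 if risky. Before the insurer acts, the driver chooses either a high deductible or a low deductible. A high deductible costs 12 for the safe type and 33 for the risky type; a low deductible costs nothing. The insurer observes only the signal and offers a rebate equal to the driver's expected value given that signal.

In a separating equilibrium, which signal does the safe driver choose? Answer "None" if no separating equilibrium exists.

None

Try safe → high deductible, risky → low deductible:
  Under separation the insurer infers type exactly: high deductible → safe (pays 144), low deductible → risky (pays 73).
  Safe: high deductible gives 144 − 12 = 132; low deductible gives 73 − 0 = 73. No deviation. ✓
  Risky: low deductible gives 73 − 0 = 73; high deductible gives 144 − 33 = 111. Would deviate. ✗
Try safe → low deductible, risky → high deductible:
  Under separation the insurer infers type exactly: low deductible → safe (pays 144), high deductible → risky (pays 73).
  Safe: low deductible gives 144 − 0 = 144; high deductible gives 73 − 12 = 61. No deviation. ✓
  Risky: high deductible gives 73 − 33 = 40; low deductible gives 144 − 0 = 144. Would deviate. ✗
Neither assignment is incentive-compatible.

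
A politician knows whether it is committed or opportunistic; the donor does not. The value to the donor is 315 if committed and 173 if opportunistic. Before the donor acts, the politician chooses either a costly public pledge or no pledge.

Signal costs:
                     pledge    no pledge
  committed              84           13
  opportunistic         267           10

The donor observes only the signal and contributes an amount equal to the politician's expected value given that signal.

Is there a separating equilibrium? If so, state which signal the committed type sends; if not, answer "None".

pledge

Try committed → pledge, opportunistic → no pledge:
  If types separate, pledge earns payment 315 and no pledge earns 173.
  Committed: pledge gives 315 − 84 = 231; no pledge gives 173 − 13 = 160. No deviation. ✓
  Opportunistic: no pledge gives 173 − 10 = 163; pledge gives 315 − 267 = 48. No deviation. ✓
Both hold — the committed type sends pledge.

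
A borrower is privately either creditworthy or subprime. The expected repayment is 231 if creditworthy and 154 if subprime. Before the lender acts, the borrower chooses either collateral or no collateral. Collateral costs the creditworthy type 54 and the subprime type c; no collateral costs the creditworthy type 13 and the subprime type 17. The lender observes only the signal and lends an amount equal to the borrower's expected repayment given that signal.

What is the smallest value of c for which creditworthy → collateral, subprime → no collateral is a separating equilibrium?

94

Under separation: collateral → creditworthy (pays 231); no collateral → subprime (pays 154).
Creditworthy: 231 − 54 = 177 ≥ 154 − 13 = 141. Holds regardless of c. ✓
Subprime: 154 − 17 ≥ 231 − c, so c ≥ 231 − 137 = 94.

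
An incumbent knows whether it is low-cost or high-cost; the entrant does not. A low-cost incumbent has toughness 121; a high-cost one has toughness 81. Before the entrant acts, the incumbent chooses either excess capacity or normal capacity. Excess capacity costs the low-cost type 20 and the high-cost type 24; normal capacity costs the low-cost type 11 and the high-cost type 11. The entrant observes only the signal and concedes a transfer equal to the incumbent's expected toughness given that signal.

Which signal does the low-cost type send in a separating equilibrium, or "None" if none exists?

None

Try low-cost → excess capacity, high-cost → normal capacity:
  Under separation the entrant infers type exactly: excess capacity → low-cost (pays 121), normal capacity → high-cost (pays 81).
  Low-cost: excess capacity gives 121 − 20 = 101; normal capacity gives 81 − 11 = 70. No deviation. ✓
  High-cost: normal capacity gives 81 − 11 = 70; excess capacity gives 121 − 24 = 97. Would deviate. ✗
Try low-cost → normal capacity, high-cost → excess capacity:
  Under separation the entrant infers type exactly: normal capacity → low-cost (pays 121), excess capacity → high-cost (pays 81).
  Low-cost: normal capacity gives 121 − 11 = 110; excess capacity gives 81 − 20 = 61. No deviation. ✓
  High-cost: excess capacity gives 81 − 24 = 57; normal capacity gives 121 − 11 = 110. Would deviate. ✗
Neither assignment is incentive-compatible.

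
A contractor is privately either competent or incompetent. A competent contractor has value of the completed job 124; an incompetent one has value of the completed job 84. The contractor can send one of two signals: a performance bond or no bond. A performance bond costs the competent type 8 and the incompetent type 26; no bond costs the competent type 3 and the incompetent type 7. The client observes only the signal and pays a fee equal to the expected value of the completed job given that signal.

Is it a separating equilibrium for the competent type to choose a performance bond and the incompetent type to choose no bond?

Under separation the client infers type exactly: bond → competent (pays 124), no bond → incompetent (pays 84).
Competent: bond gives 124 − 8 = 116; no bond gives 84 − 3 = 81. No deviation. ✓
Incompetent: no bond gives 84 − 7 = 77; bond gives 124 − 26 = 98. Would deviate. ✗

No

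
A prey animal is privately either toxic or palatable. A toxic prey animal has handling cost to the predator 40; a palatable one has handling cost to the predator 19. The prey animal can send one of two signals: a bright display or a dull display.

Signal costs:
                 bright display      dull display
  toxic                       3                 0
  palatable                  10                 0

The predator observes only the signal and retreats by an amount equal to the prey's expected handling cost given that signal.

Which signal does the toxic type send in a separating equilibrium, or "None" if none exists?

Try toxic → bright display, palatable → dull display:
  If types separate, bright display earns payment 40 and dull display earns 19.
  Toxic: bright display gives 40 − 3 = 37; dull display gives 19 − 0 = 19. No deviation. ✓
  Palatable: dull display gives 19 − 0 = 19; bright display gives 40 − 10 = 30. Would deviate. ✗
Try toxic → dull display, palatable → bright display:
  If types separate, dull display earns payment 40 and bright display earns 19.
  Toxic: dull display gives 40 − 0 = 40; bright display gives 19 − 3 = 16. No deviation. ✓
  Palatable: bright display gives 19 − 10 = 9; dull display gives 40 − 0 = 40. Would deviate. ✗
Neither assignment is incentive-compatible.

None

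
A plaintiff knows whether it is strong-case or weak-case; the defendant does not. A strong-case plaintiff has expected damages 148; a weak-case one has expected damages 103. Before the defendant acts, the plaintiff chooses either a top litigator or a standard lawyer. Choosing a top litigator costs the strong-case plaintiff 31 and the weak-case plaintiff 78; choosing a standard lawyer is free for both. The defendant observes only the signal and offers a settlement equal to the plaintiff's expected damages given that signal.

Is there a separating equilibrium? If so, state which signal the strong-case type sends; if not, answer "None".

top litigator

Try strong-case → top litigator, weak-case → standard lawyer:
  Under separation the defendant infers type exactly: top litigator → strong-case (pays 148), standard lawyer → weak-case (pays 103).
  Strong-case: top litigator gives 148 − 31 = 117; standard lawyer gives 103 − 0 = 103. No deviation. ✓
  Weak-case: standard lawyer gives 103 − 0 = 103; top litigator gives 148 − 78 = 70. No deviation. ✓
Both hold — the strong-case type sends top litigator.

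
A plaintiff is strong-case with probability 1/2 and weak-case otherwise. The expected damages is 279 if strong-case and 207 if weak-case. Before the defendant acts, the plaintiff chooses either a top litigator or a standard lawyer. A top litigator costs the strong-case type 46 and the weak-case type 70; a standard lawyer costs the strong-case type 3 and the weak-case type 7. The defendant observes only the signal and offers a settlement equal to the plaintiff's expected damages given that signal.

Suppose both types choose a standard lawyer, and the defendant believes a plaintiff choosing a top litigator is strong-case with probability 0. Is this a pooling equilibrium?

Yes

On the equilibrium path (standard lawyer) the defendant holds the prior 1/2 and pays 1/2·279 + 1/2·207 = 243. Off-path (top litigator) belief 0 gives 0·279 + 1·207 = 207.
Strong-case: standard lawyer gives 243 − 3 = 240; top litigator gives 207 − 46 = 161. Stays. ✓
Weak-case: standard lawyer gives 243 − 7 = 236; top litigator gives 207 − 70 = 137. Stays. ✓
Beliefs are Bayes-consistent on-path and both types best-respond.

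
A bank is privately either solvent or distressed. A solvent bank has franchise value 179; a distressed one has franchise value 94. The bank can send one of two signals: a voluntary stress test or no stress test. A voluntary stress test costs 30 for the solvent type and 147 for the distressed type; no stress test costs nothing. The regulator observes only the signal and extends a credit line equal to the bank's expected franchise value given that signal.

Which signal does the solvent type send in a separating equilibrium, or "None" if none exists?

Try solvent → stress test, distressed → no stress test:
  If types separate, stress test earns payment 179 and no stress test earns 94.
  Solvent: stress test gives 179 − 30 = 149; no stress test gives 94 − 0 = 94. No deviation. ✓
  Distressed: no stress test gives 94 − 0 = 94; stress test gives 179 − 147 = 32. No deviation. ✓
Both hold — the solvent type sends stress test.

stress test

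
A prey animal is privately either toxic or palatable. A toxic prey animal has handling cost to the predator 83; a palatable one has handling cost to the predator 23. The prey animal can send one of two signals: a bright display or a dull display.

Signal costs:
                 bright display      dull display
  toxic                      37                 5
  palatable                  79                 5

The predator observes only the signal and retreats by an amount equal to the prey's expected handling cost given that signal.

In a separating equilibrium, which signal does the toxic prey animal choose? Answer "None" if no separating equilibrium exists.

bright display

Try toxic → bright display, palatable → dull display:
  If types separate, bright display earns payment 83 and dull display earns 23.
  Toxic: bright display gives 83 − 37 = 46; dull display gives 23 − 5 = 18. No deviation. ✓
  Palatable: dull display gives 23 − 5 = 18; bright display gives 83 − 79 = 4. No deviation. ✓
Both hold — the toxic type sends bright display.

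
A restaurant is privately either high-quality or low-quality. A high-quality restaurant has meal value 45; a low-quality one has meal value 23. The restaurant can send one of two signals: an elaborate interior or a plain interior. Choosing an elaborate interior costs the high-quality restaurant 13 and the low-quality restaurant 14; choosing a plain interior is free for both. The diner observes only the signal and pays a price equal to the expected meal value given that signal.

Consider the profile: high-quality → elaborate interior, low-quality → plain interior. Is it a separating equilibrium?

No

If types separate, elaborate interior earns payment 45 and plain interior earns 23.
High-quality: elaborate interior gives 45 − 13 = 32; plain interior gives 23 − 0 = 23. No deviation. ✓
Low-quality: plain interior gives 23 − 0 = 23; elaborate interior gives 45 − 14 = 31. Would deviate. ✗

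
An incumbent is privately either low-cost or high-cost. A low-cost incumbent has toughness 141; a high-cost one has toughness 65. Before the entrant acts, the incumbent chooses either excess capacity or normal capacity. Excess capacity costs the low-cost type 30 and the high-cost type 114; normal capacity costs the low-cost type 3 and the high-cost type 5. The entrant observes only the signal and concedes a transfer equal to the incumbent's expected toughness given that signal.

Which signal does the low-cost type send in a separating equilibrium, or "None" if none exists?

excess capacity

Try low-cost → excess capacity, high-cost → normal capacity:
  Under separation the entrant infers type exactly: excess capacity → low-cost (pays 141), normal capacity → high-cost (pays 65).
  Low-cost: excess capacity gives 141 − 30 = 111; normal capacity gives 65 − 3 = 62. No deviation. ✓
  High-cost: normal capacity gives 65 − 5 = 60; excess capacity gives 141 − 114 = 27. No deviation. ✓
Both hold — the low-cost type sends excess capacity.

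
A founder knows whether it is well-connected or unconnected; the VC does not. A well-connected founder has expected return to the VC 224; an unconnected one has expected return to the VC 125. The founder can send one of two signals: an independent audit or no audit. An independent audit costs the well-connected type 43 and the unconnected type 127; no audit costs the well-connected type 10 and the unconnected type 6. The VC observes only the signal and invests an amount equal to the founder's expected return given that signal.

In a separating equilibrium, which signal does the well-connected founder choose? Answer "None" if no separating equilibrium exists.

audit

Try well-connected → audit, unconnected → no audit:
  If types separate, audit earns payment 224 and no audit earns 125.
  Well-connected: audit gives 224 − 43 = 181; no audit gives 125 − 10 = 115. No deviation. ✓
  Unconnected: no audit gives 125 − 6 = 119; audit gives 224 − 127 = 97. No deviation. ✓
Both hold — the well-connected type sends audit.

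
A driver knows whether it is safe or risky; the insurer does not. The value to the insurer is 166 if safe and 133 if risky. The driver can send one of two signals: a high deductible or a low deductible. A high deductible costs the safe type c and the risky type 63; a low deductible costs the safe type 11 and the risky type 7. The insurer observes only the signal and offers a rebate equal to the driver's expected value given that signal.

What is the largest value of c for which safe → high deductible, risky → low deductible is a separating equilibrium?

44

Under separation: high deductible → safe (pays 166); low deductible → risky (pays 133).
Risky: 133 − 7 = 126 ≥ 166 − 63 = 103. Holds regardless of c. ✓
Safe: 166 − c ≥ 133 − 11, so c ≤ 166 − 122 = 44.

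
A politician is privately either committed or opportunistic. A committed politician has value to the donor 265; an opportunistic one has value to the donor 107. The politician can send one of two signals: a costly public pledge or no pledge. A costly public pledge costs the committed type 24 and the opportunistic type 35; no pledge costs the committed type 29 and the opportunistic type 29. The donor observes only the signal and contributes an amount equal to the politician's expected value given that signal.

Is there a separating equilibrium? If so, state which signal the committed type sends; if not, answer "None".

None

Try committed → pledge, opportunistic → no pledge:
  If types separate, pledge earns payment 265 and no pledge earns 107.
  Committed: pledge gives 265 − 24 = 241; no pledge gives 107 − 29 = 78. No deviation. ✓
  Opportunistic: no pledge gives 107 − 29 = 78; pledge gives 265 − 35 = 230. Would deviate. ✗
Try committed → no pledge, opportunistic → pledge:
  If types separate, no pledge earns payment 265 and pledge earns 107.
  Committed: no pledge gives 265 − 29 = 236; pledge gives 107 − 24 = 83. No deviation. ✓
  Opportunistic: pledge gives 107 − 35 = 72; no pledge gives 265 − 29 = 236. Would deviate. ✗
Neither assignment is incentive-compatible.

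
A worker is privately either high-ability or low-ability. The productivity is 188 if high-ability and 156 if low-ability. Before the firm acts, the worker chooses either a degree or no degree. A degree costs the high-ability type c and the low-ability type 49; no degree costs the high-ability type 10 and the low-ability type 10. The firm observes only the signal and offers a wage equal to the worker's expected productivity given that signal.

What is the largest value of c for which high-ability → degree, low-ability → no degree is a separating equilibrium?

42

Under separation: degree → high-ability (pays 188); no degree → low-ability (pays 156).
Low-ability: 156 − 10 = 146 ≥ 188 − 49 = 139. Holds regardless of c. ✓
High-ability: 188 − c ≥ 156 − 10, so c ≤ 188 − 146 = 42.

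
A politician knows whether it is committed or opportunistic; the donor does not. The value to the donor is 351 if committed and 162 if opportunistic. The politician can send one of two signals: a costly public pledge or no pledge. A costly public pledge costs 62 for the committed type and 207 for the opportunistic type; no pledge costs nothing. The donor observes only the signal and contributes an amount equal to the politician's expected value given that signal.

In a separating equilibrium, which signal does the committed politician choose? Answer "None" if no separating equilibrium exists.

pledge

Try committed → pledge, opportunistic → no pledge:
  If types separate, pledge earns payment 351 and no pledge earns 162.
  Committed: pledge gives 351 − 62 = 289; no pledge gives 162 − 0 = 162. No deviation. ✓
  Opportunistic: no pledge gives 162 − 0 = 162; pledge gives 351 − 207 = 144. No deviation. ✓
Both hold — the committed type sends pledge.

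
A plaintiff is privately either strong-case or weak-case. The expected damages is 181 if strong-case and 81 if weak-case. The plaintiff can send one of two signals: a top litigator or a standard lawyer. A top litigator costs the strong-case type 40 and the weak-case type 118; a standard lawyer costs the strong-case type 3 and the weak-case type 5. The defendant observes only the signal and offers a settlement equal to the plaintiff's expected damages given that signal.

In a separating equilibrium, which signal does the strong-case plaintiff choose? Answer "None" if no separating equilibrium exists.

Try strong-case → top litigator, weak-case → standard lawyer:
  If types separate, top litigator earns payment 181 and standard lawyer earns 81.
  Strong-case: top litigator gives 181 − 40 = 141; standard lawyer gives 81 − 3 = 78. No deviation. ✓
  Weak-case: standard lawyer gives 81 − 5 = 76; top litigator gives 181 − 118 = 63. No deviation. ✓
Both hold — the strong-case type sends top litigator.

top litigator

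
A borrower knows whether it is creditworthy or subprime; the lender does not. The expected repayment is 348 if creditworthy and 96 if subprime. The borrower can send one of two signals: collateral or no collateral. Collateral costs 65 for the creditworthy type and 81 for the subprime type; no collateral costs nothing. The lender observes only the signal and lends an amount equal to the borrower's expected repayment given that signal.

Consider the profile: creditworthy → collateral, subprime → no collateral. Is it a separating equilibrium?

No

If types separate, collateral earns payment 348 and no collateral earns 96.
Creditworthy: collateral gives 348 − 65 = 283; no collateral gives 96 − 0 = 96. No deviation. ✓
Subprime: no collateral gives 96 − 0 = 96; collateral gives 348 − 81 = 267. Would deviate. ✗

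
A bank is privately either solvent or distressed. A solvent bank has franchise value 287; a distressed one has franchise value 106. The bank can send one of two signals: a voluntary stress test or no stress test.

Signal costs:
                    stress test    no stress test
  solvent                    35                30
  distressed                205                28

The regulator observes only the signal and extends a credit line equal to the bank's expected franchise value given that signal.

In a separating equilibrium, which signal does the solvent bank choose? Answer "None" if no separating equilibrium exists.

None

Try solvent → stress test, distressed → no stress test:
  Under separation the regulator infers type exactly: stress test → solvent (pays 287), no stress test → distressed (pays 106).
  Solvent: stress test gives 287 − 35 = 252; no stress test gives 106 − 30 = 76. No deviation. ✓
  Distressed: no stress test gives 106 − 28 = 78; stress test gives 287 − 205 = 82. Would deviate. ✗
Try solvent → no stress test, distressed → stress test:
  Under separation the regulator infers type exactly: no stress test → solvent (pays 287), stress test → distressed (pays 106).
  Solvent: no stress test gives 287 − 30 = 257; stress test gives 106 − 35 = 71. No deviation. ✓
  Distressed: stress test gives 106 − 205 = -99; no stress test gives 287 − 28 = 259. Would deviate. ✗
Neither assignment is incentive-compatible.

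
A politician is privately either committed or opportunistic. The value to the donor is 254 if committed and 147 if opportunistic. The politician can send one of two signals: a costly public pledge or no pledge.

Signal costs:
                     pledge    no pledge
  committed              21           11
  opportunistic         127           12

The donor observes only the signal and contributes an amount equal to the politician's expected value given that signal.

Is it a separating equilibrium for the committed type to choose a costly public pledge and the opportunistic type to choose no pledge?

Under separation the donor infers type exactly: pledge → committed (pays 254), no pledge → opportunistic (pays 147).
Committed: pledge gives 254 − 21 = 233; no pledge gives 147 − 11 = 136. No deviation. ✓
Opportunistic: no pledge gives 147 − 12 = 135; pledge gives 254 − 127 = 127. No deviation. ✓
Neither type gains from mimicking the other.

Yes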